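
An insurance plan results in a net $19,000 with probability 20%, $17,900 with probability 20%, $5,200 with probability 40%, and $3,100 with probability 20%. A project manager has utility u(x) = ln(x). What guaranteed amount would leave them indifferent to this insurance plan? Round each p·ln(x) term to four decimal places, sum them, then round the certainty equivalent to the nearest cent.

E[u] = 0.2·ln(19000) + 0.2·ln(17900) + 0.4·ln(5200) + 0.2·ln(3100) = 1.9704 + 1.9585 + 3.4226 + 1.6078 = 8.9593
CE = e^8.9593 ≈ 7779.91

$7,779.91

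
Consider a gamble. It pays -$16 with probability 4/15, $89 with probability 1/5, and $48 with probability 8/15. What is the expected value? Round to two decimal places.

$39.13

EV = 4/15 × (-16) + 1/5 × 89 + 8/15 × 48 = -4.2667 + 17.8 + 25.6 = 39.1333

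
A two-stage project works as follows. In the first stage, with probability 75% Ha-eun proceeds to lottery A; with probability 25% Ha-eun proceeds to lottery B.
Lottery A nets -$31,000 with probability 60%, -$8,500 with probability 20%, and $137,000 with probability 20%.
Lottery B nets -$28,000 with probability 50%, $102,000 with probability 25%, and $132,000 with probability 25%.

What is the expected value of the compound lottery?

$16,450

EV(A) = 0.6 × (-31000) + 0.2 × (-8500) + 0.2 × 137000 = -18600 − 1700 + 27400 = 7100
EV(B) = 0.5 × (-28000) + 0.25 × 102000 + 0.25 × 132000 = -14000 + 25500 + 33000 = 44500
Overall = 0.75 × 7100 + 0.25 × 44500 = 5325 + 11125 = 16450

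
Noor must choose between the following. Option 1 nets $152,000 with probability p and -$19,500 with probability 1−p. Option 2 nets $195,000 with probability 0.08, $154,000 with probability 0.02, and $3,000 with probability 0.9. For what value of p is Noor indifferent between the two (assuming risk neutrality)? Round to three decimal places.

EV(Option 2) = 0.08 × 195000 + 0.02 × 154000 + 0.9 × 3000 = 15600 + 3080 + 2700 = 21380
p·152000 + (1−p)·(-19500) = 21380
171500p − 19500 = 21380
p = (21380 + 19500) / 171500

p = 0.238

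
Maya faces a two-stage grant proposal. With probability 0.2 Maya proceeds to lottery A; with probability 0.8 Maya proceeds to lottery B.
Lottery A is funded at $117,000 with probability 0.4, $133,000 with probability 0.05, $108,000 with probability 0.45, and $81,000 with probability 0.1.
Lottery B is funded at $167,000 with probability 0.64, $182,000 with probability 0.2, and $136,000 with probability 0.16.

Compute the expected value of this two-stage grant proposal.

$154,062

EV(A) = 0.4 × 117000 + 0.05 × 133000 + 0.45 × 108000 + 0.1 × 81000 = 46800 + 6650 + 48600 + 8100 = 110150
EV(B) = 0.64 × 167000 + 0.2 × 182000 + 0.16 × 136000 = 106880 + 36400 + 21760 = 165040
Overall = 0.2 × 110150 + 0.8 × 165040 = 22030 + 132032 = 154062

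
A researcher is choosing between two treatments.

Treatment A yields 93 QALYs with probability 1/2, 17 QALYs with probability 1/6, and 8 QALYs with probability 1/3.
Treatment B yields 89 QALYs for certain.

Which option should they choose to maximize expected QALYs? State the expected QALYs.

Treatment A = 1/2 × 93 + 1/6 × 17 + 1/3 × 8 = 46.5 + 2.8333 + 2.6667 = 52
Treatment B: 89 (certain)

Treatment B (89 QALYs)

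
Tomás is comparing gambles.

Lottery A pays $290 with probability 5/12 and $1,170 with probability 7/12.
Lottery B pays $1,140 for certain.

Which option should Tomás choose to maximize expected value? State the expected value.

Lottery A = 5/12 × 290 + 7/12 × 1170 = 120.8333 + 682.5 = 803.3333
Lottery B: 1140 (certain)

Lottery B ($1,140)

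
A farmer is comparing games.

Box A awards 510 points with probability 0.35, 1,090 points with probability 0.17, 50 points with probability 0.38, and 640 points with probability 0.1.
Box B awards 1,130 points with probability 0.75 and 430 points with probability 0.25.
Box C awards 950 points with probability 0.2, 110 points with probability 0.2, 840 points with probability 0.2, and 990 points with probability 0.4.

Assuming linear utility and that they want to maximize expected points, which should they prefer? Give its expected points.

Box B (955 points)

Box A = 0.35 × 510 + 0.17 × 1090 + 0.38 × 50 + 0.1 × 640 = 178.5 + 185.3 + 19 + 64 = 446.8
Box B = 0.75 × 1130 + 0.25 × 430 = 847.5 + 107.5 = 955
Box C = 0.2 × 950 + 0.2 × 110 + 0.2 × 840 + 0.4 × 990 = 190 + 22 + 168 + 396 = 776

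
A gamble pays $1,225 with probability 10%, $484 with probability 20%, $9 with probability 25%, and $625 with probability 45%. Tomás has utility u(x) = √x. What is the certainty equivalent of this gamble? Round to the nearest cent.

E[u] = 0.1·√1225 + 0.2·√484 + 0.25·√9 + 0.45·√625 = 0.1·35 + 0.2·22 + 0.25·3 + 0.45·25 = 19.9
CE = (19.9)² = 396.01

$396.01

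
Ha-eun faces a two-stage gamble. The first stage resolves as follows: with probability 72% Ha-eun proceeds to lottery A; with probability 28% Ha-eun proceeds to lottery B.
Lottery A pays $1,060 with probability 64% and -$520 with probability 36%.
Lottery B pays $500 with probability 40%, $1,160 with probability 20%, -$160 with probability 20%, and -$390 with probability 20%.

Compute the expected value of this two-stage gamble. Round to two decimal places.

$443.82

EV(A) = 0.64 × 1060 + 0.36 × (-520) = 678.4 − 187.2 = 491.2
EV(B) = 0.4 × 500 + 0.2 × 1160 + 0.2 × (-160) + 0.2 × (-390) = 200 + 232 − 32 − 78 = 322
Overall = 0.72 × 491.2 + 0.28 × 322 = 353.664 + 90.16 = 443.824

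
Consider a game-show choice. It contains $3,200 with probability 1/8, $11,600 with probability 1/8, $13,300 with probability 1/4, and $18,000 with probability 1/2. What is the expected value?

$14,175

EV = 1/8 × 3200 + 1/8 × 11600 + 1/4 × 13300 + 1/2 × 18000 = 400 + 1450 + 3325 + 9000 = 14175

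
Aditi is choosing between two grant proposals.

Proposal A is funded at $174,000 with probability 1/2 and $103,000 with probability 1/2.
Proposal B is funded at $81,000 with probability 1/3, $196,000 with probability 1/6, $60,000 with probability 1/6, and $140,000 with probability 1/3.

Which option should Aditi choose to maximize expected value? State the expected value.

Proposal A = 1/2 × 174000 + 1/2 × 103000 = 87000 + 51500 = 138500
Proposal B = 1/3 × 81000 + 1/6 × 196000 + 1/6 × 60000 + 1/3 × 140000 = 27000 + 32666.6667 + 10000 + 46666.6667 = 116333.3333

Proposal A ($138,500)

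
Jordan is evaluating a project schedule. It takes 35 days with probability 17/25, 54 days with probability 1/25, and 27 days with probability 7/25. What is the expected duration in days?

33.52 days

EV = 17/25 × 35 + 1/25 × 54 + 7/25 × 27 = 23.8 + 2.16 + 7.56 = 33.52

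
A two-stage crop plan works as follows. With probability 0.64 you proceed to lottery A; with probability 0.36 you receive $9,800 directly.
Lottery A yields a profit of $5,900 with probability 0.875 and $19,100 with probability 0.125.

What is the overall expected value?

$8,360

EV(A) = 0.875 × 5900 + 0.125 × 19100 = 5162.5 + 2387.5 = 7550
Branch B: 9800 (certain)
Overall = 0.64 × 7550 + 0.36 × 9800 = 4832 + 3528 = 8360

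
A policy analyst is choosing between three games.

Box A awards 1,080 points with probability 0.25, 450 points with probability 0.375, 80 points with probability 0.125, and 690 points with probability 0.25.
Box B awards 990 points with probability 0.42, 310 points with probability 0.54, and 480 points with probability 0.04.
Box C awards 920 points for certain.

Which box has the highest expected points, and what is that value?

Box A = 0.25 × 1080 + 0.375 × 450 + 0.125 × 80 + 0.25 × 690 = 270 + 168.75 + 10 + 172.5 = 621.25
Box B = 0.42 × 990 + 0.54 × 310 + 0.04 × 480 = 415.8 + 167.4 + 19.2 = 602.4
Box C: 920 (certain)

Box C (920 points)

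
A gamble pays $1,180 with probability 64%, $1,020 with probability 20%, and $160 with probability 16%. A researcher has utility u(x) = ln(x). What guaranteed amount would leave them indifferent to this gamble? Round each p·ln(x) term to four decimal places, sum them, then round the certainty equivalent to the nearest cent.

E[u] = 0.64·ln(1180) + 0.2·ln(1020) + 0.16·ln(160) = 4.5269 + 1.3855 + 0.8120 = 6.7244
CE = e^6.7244 ≈ 832.47

$832.47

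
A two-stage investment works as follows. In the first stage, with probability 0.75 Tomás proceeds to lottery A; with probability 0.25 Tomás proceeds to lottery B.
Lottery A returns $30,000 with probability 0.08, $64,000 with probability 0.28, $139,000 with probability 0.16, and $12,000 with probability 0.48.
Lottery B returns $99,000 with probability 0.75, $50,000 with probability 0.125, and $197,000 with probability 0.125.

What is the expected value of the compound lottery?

$62,521.25

EV(A) = 0.08 × 30000 + 0.28 × 64000 + 0.16 × 139000 + 0.48 × 12000 = 2400 + 17920 + 22240 + 5760 = 48320
EV(B) = 0.75 × 99000 + 0.125 × 50000 + 0.125 × 197000 = 74250 + 6250 + 24625 = 105125
Overall = 0.75 × 48320 + 0.25 × 105125 = 36240 + 26281.25 = 62521.25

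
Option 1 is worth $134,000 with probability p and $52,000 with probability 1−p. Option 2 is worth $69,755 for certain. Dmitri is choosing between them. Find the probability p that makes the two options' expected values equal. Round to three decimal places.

p = 0.217

p·134000 + (1−p)·52000 = 69755
82000p + 52000 = 69755
p = (69755 − 52000) / 82000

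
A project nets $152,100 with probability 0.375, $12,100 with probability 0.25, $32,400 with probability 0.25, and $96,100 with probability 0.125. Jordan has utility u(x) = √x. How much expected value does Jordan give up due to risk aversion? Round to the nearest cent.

E[u] = 0.375·√152100 + 0.25·√12100 + 0.25·√32400 + 0.125·√96100 = 0.375·390 + 0.25·110 + 0.25·180 + 0.125·310 = 257.5
CE = (257.5)² = 66306.25
Risk premium = EV − CE = 80175 − 66306.25 = 13868.75

$13,868.75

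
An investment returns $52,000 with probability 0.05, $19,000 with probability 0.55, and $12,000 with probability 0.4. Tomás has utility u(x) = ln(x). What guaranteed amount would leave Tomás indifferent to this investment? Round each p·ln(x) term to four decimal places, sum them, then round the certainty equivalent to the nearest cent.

E[u] = 0.05·ln(52000) + 0.55·ln(19000) + 0.4·ln(12000) = 0.5429 + 5.4187 + 3.7571 = 9.7187
CE = e^9.7187 ≈ 16625.62

$16,625.62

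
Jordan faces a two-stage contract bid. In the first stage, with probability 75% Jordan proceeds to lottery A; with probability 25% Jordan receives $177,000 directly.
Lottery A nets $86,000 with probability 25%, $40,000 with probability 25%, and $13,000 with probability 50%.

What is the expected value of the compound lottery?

EV(A) = 0.25 × 86000 + 0.25 × 40000 + 0.5 × 13000 = 21500 + 10000 + 6500 = 38000
Branch B: 177000 (certain)
Overall = 0.75 × 38000 + 0.25 × 177000 = 28500 + 44250 = 72750

$72,750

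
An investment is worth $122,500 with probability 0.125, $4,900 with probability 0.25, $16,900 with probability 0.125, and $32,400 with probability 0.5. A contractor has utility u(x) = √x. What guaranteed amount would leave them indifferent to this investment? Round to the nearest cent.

$28,056.25

E[u] = 0.125·√122500 + 0.25·√4900 + 0.125·√16900 + 0.5·√32400 = 0.125·350 + 0.25·70 + 0.125·130 + 0.5·180 = 167.5
CE = (167.5)² = 28056.25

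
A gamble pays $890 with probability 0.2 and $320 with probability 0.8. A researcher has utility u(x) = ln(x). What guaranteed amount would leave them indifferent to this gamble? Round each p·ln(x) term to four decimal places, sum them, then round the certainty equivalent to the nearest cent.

E[u] = 0.2·ln(890) + 0.8·ln(320) = 1.3582 + 4.6147 = 5.9729
CE = e^5.9729 ≈ 392.64

$392.64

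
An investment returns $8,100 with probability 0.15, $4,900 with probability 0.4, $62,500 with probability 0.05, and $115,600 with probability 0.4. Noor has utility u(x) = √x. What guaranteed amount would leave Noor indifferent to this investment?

$36,100

E[u] = 0.15·√8100 + 0.4·√4900 + 0.05·√62500 + 0.4·√115600 = 0.15·90 + 0.4·70 + 0.05·250 + 0.4·340 = 190
CE = (190)² = 36100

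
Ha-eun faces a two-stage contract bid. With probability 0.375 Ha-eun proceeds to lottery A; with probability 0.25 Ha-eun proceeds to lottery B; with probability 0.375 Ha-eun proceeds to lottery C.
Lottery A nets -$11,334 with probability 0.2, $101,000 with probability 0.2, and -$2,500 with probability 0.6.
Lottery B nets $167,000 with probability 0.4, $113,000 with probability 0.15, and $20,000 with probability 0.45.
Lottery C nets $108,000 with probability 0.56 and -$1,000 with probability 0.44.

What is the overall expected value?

EV(A) = 0.2 × (-11334) + 0.2 × 101000 + 0.6 × (-2500) = -2266.8 + 20200 − 1500 = 16433.2
EV(B) = 0.4 × 167000 + 0.15 × 113000 + 0.45 × 20000 = 66800 + 16950 + 9000 = 92750
EV(C) = 0.56 × 108000 + 0.44 × (-1000) = 60480 − 440 = 60040
Overall = 0.375 × 16433.2 + 0.25 × 92750 + 0.375 × 60040 = 6162.45 + 23187.5 + 22515 = 51864.95

$51,864.95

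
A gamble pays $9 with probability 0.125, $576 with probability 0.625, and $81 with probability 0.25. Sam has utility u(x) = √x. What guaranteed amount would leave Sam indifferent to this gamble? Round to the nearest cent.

E[u] = 0.125·√9 + 0.625·√576 + 0.25·√81 = 0.125·3 + 0.625·24 + 0.25·9 = 17.625
CE = (17.625)² = 310.640625

$310.64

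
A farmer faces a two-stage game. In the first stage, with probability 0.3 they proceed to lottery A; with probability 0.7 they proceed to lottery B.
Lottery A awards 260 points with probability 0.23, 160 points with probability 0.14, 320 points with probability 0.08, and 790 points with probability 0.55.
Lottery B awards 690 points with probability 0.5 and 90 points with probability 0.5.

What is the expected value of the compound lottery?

435.69 points

EV(A) = 0.23 × 260 + 0.14 × 160 + 0.08 × 320 + 0.55 × 790 = 59.8 + 22.4 + 25.6 + 434.5 = 542.3
EV(B) = 0.5 × 690 + 0.5 × 90 = 345 + 45 = 390
Overall = 0.3 × 542.3 + 0.7 × 390 = 162.69 + 273 = 435.69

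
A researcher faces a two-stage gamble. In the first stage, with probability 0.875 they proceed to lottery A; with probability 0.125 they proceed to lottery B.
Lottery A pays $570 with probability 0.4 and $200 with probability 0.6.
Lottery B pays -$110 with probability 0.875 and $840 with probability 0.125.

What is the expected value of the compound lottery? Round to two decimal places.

$305.59

EV(A) = 0.4 × 570 + 0.6 × 200 = 228 + 120 = 348
EV(B) = 0.875 × (-110) + 0.125 × 840 = -96.25 + 105 = 8.75
Overall = 0.875 × 348 + 0.125 × 8.75 = 304.5 + 1.09375 = 305.59375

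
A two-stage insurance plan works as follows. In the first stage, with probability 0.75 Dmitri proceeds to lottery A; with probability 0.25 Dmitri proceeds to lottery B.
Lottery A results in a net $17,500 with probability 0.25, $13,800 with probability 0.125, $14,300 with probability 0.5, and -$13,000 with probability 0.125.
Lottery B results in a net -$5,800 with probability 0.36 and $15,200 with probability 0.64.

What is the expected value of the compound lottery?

$10,628.75

EV(A) = 0.25 × 17500 + 0.125 × 13800 + 0.5 × 14300 + 0.125 × (-13000) = 4375 + 1725 + 7150 − 1625 = 11625
EV(B) = 0.36 × (-5800) + 0.64 × 15200 = -2088 + 9728 = 7640
Overall = 0.75 × 11625 + 0.25 × 7640 = 8718.75 + 1910 = 10628.75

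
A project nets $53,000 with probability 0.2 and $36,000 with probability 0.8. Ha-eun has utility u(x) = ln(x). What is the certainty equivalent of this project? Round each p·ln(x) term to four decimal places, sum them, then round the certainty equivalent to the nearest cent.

$38,894.18

E[u] = 0.2·ln(53000) + 0.8·ln(36000) = 2.1756 + 8.3930 = 10.5686
CE = e^10.5686 ≈ 38894.18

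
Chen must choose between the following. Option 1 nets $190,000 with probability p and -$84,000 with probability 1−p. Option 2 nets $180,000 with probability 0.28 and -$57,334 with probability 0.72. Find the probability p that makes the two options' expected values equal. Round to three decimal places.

EV(Option 2) = 0.28 × 180000 + 0.72 × (-57334) = 50400 − 41280.48 = 9119.52
p·190000 + (1−p)·(-84000) = 9119.52
274000p − 84000 = 9119.52
p = (9119.52 + 84000) / 274000

p = 0.340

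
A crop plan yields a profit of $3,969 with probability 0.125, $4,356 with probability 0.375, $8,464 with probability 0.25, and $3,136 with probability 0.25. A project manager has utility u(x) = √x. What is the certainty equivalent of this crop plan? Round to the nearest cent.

E[u] = 0.125·√3969 + 0.375·√4356 + 0.25·√8464 + 0.25·√3136 = 0.125·63 + 0.375·66 + 0.25·92 + 0.25·56 = 69.625
CE = (69.625)² = 4847.640625

$4,847.64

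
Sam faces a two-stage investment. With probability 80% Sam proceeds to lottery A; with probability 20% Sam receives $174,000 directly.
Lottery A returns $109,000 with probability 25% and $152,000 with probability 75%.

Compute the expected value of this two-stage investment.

EV(A) = 0.25 × 109000 + 0.75 × 152000 = 27250 + 114000 = 141250
Branch B: 174000 (certain)
Overall = 0.8 × 141250 + 0.2 × 174000 = 113000 + 34800 = 147800

$147,800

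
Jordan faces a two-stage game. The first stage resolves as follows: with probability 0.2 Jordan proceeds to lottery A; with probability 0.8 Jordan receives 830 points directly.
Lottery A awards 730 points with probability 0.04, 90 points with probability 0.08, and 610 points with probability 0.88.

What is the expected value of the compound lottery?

EV(A) = 0.04 × 730 + 0.08 × 90 + 0.88 × 610 = 29.2 + 7.2 + 536.8 = 573.2
Branch B: 830 (certain)
Overall = 0.2 × 573.2 + 0.8 × 830 = 114.64 + 664 = 778.64

778.64 points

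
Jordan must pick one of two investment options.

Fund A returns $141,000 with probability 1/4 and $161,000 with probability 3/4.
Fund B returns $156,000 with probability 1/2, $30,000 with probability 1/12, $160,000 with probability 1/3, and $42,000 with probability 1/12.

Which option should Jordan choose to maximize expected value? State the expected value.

Fund A ($156,000)

Fund A = 1/4 × 141000 + 3/4 × 161000 = 35250 + 120750 = 156000
Fund B = 1/2 × 156000 + 1/12 × 30000 + 1/3 × 160000 + 1/12 × 42000 = 78000 + 2500 + 53333.3333 + 3500 = 137333.3333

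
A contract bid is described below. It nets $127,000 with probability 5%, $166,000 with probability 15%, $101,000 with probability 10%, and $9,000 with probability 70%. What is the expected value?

EV = 0.05 × 127000 + 0.15 × 166000 + 0.1 × 101000 + 0.7 × 9000 = 6350 + 24900 + 10100 + 6300 = 47650

$47,650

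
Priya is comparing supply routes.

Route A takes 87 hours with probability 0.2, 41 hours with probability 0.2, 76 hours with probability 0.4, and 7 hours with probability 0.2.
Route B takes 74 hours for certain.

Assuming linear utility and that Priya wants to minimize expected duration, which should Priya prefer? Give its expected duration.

Route A (57.4 hours)

Route A = 0.2 × 87 + 0.2 × 41 + 0.4 × 76 + 0.2 × 7 = 17.4 + 8.2 + 30.4 + 1.4 = 57.4
Route B: 74 (certain)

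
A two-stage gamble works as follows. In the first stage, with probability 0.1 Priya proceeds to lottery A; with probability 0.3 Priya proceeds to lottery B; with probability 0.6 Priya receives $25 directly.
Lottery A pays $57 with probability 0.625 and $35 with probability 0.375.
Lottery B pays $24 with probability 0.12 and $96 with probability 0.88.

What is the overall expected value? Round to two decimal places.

$46.08

EV(A) = 0.625 × 57 + 0.375 × 35 = 35.625 + 13.125 = 48.75
EV(B) = 0.12 × 24 + 0.88 × 96 = 2.88 + 84.48 = 87.36
Branch C: 25 (certain)
Overall = 0.1 × 48.75 + 0.3 × 87.36 + 0.6 × 25 = 4.875 + 26.208 + 15 = 46.083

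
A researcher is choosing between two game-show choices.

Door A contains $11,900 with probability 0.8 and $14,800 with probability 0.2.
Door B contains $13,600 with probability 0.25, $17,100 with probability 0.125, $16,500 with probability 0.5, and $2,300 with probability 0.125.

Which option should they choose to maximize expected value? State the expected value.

Door B ($14,075)

Door A = 0.8 × 11900 + 0.2 × 14800 = 9520 + 2960 = 12480
Door B = 0.25 × 13600 + 0.125 × 17100 + 0.5 × 16500 + 0.125 × 2300 = 3400 + 2137.5 + 8250 + 287.5 = 14075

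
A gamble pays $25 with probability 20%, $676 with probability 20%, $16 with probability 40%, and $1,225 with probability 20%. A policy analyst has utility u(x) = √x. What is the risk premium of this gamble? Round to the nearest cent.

E[u] = 0.2·√25 + 0.2·√676 + 0.4·√16 + 0.2·√1225 = 0.2·5 + 0.2·26 + 0.4·4 + 0.2·35 = 14.8
CE = (14.8)² = 219.04
Risk premium = EV − CE = 391.6 − 219.04 = 172.56

$172.56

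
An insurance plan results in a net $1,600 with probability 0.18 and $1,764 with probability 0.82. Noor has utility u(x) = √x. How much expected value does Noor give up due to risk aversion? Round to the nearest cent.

E[u] = 0.18·√1600 + 0.82·√1764 = 0.18·40 + 0.82·42 = 41.64
CE = (41.64)² = 1733.8896
Risk premium = EV − CE = 1734.48 − 1733.8896 = 0.5904

$0.59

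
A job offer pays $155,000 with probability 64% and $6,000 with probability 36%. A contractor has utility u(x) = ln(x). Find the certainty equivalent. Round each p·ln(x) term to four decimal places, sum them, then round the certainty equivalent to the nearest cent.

E[u] = 0.64·ln(155000) + 0.36·ln(6000) = 7.6488 + 3.1318 = 10.7806
CE = e^10.7806 ≈ 48078.96

$48,078.96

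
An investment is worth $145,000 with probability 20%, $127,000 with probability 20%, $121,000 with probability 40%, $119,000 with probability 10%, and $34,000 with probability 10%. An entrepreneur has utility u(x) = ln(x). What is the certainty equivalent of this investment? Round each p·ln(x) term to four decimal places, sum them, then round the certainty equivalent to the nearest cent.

E[u] = 0.2·ln(145000) + 0.2·ln(127000) + 0.4·ln(121000) + 0.1·ln(119000) + 0.1·ln(34000) = 2.3769 + 2.3504 + 4.6814 + 1.1687 + 1.0434 = 11.6208
CE = e^11.6208 ≈ 111390.80

$111,390.80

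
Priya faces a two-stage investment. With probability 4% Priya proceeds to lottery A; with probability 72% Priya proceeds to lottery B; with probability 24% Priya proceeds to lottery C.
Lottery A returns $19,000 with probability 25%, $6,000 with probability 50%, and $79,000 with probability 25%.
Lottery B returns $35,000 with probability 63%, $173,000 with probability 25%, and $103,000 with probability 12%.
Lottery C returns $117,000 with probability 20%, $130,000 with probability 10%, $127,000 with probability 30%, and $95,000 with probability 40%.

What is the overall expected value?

EV(A) = 0.25 × 19000 + 0.5 × 6000 + 0.25 × 79000 = 4750 + 3000 + 19750 = 27500
EV(B) = 0.63 × 35000 + 0.25 × 173000 + 0.12 × 103000 = 22050 + 43250 + 12360 = 77660
EV(C) = 0.2 × 117000 + 0.1 × 130000 + 0.3 × 127000 + 0.4 × 95000 = 23400 + 13000 + 38100 + 38000 = 112500
Overall = 0.04 × 27500 + 0.72 × 77660 + 0.24 × 112500 = 1100 + 55915.2 + 27000 = 84015.2

$84,015.20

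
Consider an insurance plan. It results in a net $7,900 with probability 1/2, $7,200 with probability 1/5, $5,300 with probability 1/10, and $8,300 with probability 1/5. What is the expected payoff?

EV = 1/2 × 7900 + 1/5 × 7200 + 1/10 × 5300 + 1/5 × 8300 = 3950 + 1440 + 530 + 1660 = 7580

$7,580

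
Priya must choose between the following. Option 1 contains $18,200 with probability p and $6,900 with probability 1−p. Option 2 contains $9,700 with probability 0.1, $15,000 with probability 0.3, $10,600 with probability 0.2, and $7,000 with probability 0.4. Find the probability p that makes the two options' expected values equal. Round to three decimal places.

p = 0.309

EV(Option 2) = 0.1 × 9700 + 0.3 × 15000 + 0.2 × 10600 + 0.4 × 7000 = 970 + 4500 + 2120 + 2800 = 10390
p·18200 + (1−p)·6900 = 10390
11300p + 6900 = 10390
p = (10390 − 6900) / 11300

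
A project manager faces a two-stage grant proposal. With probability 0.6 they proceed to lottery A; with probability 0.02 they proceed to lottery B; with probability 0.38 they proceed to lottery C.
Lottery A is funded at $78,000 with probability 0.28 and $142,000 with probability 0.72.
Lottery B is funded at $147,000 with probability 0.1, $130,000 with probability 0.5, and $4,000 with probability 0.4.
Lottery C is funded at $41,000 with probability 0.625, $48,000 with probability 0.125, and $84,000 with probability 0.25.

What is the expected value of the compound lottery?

EV(A) = 0.28 × 78000 + 0.72 × 142000 = 21840 + 102240 = 124080
EV(B) = 0.1 × 147000 + 0.5 × 130000 + 0.4 × 4000 = 14700 + 65000 + 1600 = 81300
EV(C) = 0.625 × 41000 + 0.125 × 48000 + 0.25 × 84000 = 25625 + 6000 + 21000 = 52625
Overall = 0.6 × 124080 + 0.02 × 81300 + 0.38 × 52625 = 74448 + 1626 + 19997.5 = 96071.5

$96,071.50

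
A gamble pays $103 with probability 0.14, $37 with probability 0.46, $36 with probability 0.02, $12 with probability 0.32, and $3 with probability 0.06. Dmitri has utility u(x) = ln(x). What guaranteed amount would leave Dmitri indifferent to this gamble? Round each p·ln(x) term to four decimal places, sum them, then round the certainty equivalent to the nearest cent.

$25.60

E[u] = 0.14·ln(103) + 0.46·ln(37) + 0.02·ln(36) + 0.32·ln(12) + 0.06·ln(3) = 0.6489 + 1.6610 + 0.0717 + 0.7952 + 0.0659 = 3.2427
CE = e^3.2427 ≈ 25.60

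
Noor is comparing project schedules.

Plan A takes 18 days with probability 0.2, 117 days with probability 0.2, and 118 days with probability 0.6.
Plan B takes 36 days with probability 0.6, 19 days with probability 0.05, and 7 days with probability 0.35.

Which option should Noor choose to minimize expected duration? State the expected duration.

Plan A = 0.2 × 18 + 0.2 × 117 + 0.6 × 118 = 3.6 + 23.4 + 70.8 = 97.8
Plan B = 0.6 × 36 + 0.05 × 19 + 0.35 × 7 = 21.6 + 0.95 + 2.45 = 25

Plan B (25 days)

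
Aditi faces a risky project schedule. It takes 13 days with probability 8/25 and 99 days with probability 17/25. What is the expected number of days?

71.48 days

EV = 8/25 × 13 + 17/25 × 99 = 4.16 + 67.32 = 71.48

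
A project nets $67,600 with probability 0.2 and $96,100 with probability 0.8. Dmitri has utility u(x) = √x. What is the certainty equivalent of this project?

E[u] = 0.2·√67600 + 0.8·√96100 = 0.2·260 + 0.8·310 = 300
CE = (300)² = 90000

$90,000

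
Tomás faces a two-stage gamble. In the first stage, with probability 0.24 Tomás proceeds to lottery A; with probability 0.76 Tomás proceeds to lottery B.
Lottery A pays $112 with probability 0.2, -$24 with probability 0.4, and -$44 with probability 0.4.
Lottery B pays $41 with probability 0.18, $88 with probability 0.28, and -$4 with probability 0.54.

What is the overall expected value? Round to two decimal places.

EV(A) = 0.2 × 112 + 0.4 × (-24) + 0.4 × (-44) = 22.4 − 9.6 − 17.6 = -4.8
EV(B) = 0.18 × 41 + 0.28 × 88 + 0.54 × (-4) = 7.38 + 24.64 − 2.16 = 29.86
Overall = 0.24 × (-4.8) + 0.76 × 29.86 = -1.152 + 22.6936 = 21.5416

$21.54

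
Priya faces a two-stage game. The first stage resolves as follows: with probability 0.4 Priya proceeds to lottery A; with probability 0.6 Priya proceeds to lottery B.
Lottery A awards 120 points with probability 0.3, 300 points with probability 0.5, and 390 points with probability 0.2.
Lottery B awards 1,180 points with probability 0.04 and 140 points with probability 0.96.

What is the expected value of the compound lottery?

EV(A) = 0.3 × 120 + 0.5 × 300 + 0.2 × 390 = 36 + 150 + 78 = 264
EV(B) = 0.04 × 1180 + 0.96 × 140 = 47.2 + 134.4 = 181.6
Overall = 0.4 × 264 + 0.6 × 181.6 = 105.6 + 108.96 = 214.56

214.56 points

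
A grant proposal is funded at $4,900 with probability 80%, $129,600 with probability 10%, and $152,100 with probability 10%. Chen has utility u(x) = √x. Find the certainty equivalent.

$17,161

E[u] = 0.8·√4900 + 0.1·√129600 + 0.1·√152100 = 0.8·70 + 0.1·360 + 0.1·390 = 131
CE = (131)² = 17161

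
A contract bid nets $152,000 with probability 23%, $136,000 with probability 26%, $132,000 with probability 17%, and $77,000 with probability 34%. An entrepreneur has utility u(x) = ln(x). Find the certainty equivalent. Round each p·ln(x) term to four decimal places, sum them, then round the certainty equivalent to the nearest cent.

$114,404.99

E[u] = 0.23·ln(152000) + 0.26·ln(136000) + 0.17·ln(132000) + 0.34·ln(77000) = 2.7443 + 3.0733 + 2.0044 + 3.8255 = 11.6475
CE = e^11.6475 ≈ 114404.99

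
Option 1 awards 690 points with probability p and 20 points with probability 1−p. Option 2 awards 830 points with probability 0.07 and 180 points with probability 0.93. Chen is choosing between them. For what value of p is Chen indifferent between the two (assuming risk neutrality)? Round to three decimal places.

EV(Option 2) = 0.07 × 830 + 0.93 × 180 = 58.1 + 167.4 = 225.5
p·690 + (1−p)·20 = 225.5
670p + 20 = 225.5
p = (225.5 − 20) / 670

p = 0.307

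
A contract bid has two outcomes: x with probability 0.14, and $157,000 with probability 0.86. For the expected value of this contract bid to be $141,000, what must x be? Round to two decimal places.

x = $42,714.29

0.14·x + 0.86·157000 = 141000
0.14·x = 141000 − 135020 = 5980
x = 5980 / 0.14 = 42714.2857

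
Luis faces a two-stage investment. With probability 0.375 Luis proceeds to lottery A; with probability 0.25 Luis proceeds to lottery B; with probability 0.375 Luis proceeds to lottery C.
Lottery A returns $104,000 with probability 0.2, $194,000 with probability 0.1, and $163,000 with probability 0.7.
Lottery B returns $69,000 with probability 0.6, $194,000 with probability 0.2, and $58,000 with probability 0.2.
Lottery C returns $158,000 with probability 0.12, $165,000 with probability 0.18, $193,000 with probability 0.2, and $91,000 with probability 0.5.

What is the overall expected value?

$130,597.50

EV(A) = 0.2 × 104000 + 0.1 × 194000 + 0.7 × 163000 = 20800 + 19400 + 114100 = 154300
EV(B) = 0.6 × 69000 + 0.2 × 194000 + 0.2 × 58000 = 41400 + 38800 + 11600 = 91800
EV(C) = 0.12 × 158000 + 0.18 × 165000 + 0.2 × 193000 + 0.5 × 91000 = 18960 + 29700 + 38600 + 45500 = 132760
Overall = 0.375 × 154300 + 0.25 × 91800 + 0.375 × 132760 = 57862.5 + 22950 + 49785 = 130597.5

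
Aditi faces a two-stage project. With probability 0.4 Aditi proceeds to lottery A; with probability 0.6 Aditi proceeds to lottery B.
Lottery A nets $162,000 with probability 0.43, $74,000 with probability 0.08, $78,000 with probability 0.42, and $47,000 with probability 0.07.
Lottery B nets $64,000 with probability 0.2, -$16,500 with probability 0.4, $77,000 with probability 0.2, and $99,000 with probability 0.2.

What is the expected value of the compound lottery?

EV(A) = 0.43 × 162000 + 0.08 × 74000 + 0.42 × 78000 + 0.07 × 47000 = 69660 + 5920 + 32760 + 3290 = 111630
EV(B) = 0.2 × 64000 + 0.4 × (-16500) + 0.2 × 77000 + 0.2 × 99000 = 12800 − 6600 + 15400 + 19800 = 41400
Overall = 0.4 × 111630 + 0.6 × 41400 = 44652 + 24840 = 69492

$69,492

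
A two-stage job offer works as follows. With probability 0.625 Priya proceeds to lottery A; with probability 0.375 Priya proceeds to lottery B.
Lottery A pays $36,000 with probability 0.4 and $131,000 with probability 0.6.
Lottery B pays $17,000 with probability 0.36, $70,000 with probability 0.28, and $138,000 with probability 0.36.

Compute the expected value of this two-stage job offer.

EV(A) = 0.4 × 36000 + 0.6 × 131000 = 14400 + 78600 = 93000
EV(B) = 0.36 × 17000 + 0.28 × 70000 + 0.36 × 138000 = 6120 + 19600 + 49680 = 75400
Overall = 0.625 × 93000 + 0.375 × 75400 = 58125 + 28275 = 86400

$86,400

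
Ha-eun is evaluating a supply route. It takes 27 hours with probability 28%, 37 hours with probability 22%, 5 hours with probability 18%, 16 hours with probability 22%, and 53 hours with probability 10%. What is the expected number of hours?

EV = 0.28 × 27 + 0.22 × 37 + 0.18 × 5 + 0.22 × 16 + 0.1 × 53 = 7.56 + 8.14 + 0.9 + 3.52 + 5.3 = 25.42

25.42 hours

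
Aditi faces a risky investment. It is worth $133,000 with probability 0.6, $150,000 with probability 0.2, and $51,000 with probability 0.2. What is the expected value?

$120,000

EV = 0.6 × 133000 + 0.2 × 150000 + 0.2 × 51000 = 79800 + 30000 + 10200 = 120000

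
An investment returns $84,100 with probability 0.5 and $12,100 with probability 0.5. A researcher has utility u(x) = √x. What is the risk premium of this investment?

$8,100

E[u] = 0.5·√84100 + 0.5·√12100 = 0.5·290 + 0.5·110 = 200
CE = (200)² = 40000
Risk premium = EV − CE = 48100 − 40000 = 8100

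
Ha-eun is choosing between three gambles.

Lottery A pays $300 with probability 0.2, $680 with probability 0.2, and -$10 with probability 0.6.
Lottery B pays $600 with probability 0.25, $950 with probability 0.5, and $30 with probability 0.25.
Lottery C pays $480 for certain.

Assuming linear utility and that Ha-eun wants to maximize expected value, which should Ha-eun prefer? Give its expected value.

Lottery A = 0.2 × 300 + 0.2 × 680 + 0.6 × (-10) = 60 + 136 − 6 = 190
Lottery B = 0.25 × 600 + 0.5 × 950 + 0.25 × 30 = 150 + 475 + 7.5 = 632.5
Lottery C: 480 (certain)

Lottery B ($632.50)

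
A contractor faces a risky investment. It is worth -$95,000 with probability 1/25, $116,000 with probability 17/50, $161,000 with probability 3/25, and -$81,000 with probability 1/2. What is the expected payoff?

EV = 1/25 × (-95000) + 17/50 × 116000 + 3/25 × 161000 + 1/2 × (-81000) = -3800 + 39440 + 19320 − 40500 = 14460

$14,460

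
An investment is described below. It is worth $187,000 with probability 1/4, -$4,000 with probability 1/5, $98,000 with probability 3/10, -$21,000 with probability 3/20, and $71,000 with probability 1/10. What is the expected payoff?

$79,300

EV = 1/4 × 187000 + 1/5 × (-4000) + 3/10 × 98000 + 3/20 × (-21000) + 1/10 × 71000 = 46750 − 800 + 29400 − 3150 + 7100 = 79300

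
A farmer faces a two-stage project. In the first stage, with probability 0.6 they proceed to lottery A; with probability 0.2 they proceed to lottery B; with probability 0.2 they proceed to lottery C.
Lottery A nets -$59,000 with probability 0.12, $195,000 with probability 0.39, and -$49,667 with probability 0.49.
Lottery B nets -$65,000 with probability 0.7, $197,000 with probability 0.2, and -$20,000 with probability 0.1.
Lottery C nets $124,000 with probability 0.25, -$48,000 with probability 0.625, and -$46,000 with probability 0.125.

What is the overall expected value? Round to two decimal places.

$24,209.90

EV(A) = 0.12 × (-59000) + 0.39 × 195000 + 0.49 × (-49667) = -7080 + 76050 − 24336.83 = 44633.17
EV(B) = 0.7 × (-65000) + 0.2 × 197000 + 0.1 × (-20000) = -45500 + 39400 − 2000 = -8100
EV(C) = 0.25 × 124000 + 0.625 × (-48000) + 0.125 × (-46000) = 31000 − 30000 − 5750 = -4750
Overall = 0.6 × 44633.17 + 0.2 × (-8100) + 0.2 × (-4750) = 26779.902 − 1620 − 950 = 24209.902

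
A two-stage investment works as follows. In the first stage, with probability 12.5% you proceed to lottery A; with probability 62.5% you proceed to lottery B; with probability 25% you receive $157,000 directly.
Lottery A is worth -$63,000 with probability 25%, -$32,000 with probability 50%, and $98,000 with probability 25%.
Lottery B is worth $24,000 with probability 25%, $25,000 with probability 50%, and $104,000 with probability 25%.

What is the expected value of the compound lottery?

$66,156.25

EV(A) = 0.25 × (-63000) + 0.5 × (-32000) + 0.25 × 98000 = -15750 − 16000 + 24500 = -7250
EV(B) = 0.25 × 24000 + 0.5 × 25000 + 0.25 × 104000 = 6000 + 12500 + 26000 = 44500
Branch C: 157000 (certain)
Overall = 0.125 × (-7250) + 0.625 × 44500 + 0.25 × 157000 = -906.25 + 27812.5 + 39250 = 66156.25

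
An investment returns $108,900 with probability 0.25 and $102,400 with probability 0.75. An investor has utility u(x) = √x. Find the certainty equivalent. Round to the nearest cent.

$104,006.25

E[u] = 0.25·√108900 + 0.75·√102400 = 0.25·330 + 0.75·320 = 322.5
CE = (322.5)² = 104006.25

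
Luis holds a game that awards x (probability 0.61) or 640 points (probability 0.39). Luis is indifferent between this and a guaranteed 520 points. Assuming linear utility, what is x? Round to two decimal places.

x = 443.28 points

0.61·x + 0.39·640 = 520
0.61·x = 520 − 249.6 = 270.4
x = 270.4 / 0.61 = 443.2787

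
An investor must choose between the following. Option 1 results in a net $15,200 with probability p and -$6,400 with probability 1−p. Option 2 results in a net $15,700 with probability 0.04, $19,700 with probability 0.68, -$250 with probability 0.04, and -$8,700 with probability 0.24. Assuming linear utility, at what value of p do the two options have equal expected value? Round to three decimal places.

EV(Option 2) = 0.04 × 15700 + 0.68 × 19700 + 0.04 × (-250) + 0.24 × (-8700) = 628 + 13396 − 10 − 2088 = 11926
p·15200 + (1−p)·(-6400) = 11926
21600p − 6400 = 11926
p = (11926 + 6400) / 21600

p = 0.848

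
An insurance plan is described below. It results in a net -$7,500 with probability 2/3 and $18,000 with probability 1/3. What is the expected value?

EV = 2/3 × (-7500) + 1/3 × 18000 = -5000 + 6000 = 1000

$1,000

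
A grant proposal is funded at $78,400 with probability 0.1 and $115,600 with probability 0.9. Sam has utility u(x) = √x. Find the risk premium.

$324

E[u] = 0.1·√78400 + 0.9·√115600 = 0.1·280 + 0.9·340 = 334
CE = (334)² = 111556
Risk premium = EV − CE = 111880 − 111556 = 324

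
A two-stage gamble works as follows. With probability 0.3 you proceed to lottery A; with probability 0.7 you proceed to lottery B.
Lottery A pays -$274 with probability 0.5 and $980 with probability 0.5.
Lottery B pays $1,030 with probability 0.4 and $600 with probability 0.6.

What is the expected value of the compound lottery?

$646.30

EV(A) = 0.5 × (-274) + 0.5 × 980 = -137 + 490 = 353
EV(B) = 0.4 × 1030 + 0.6 × 600 = 412 + 360 = 772
Overall = 0.3 × 353 + 0.7 × 772 = 105.9 + 540.4 = 646.3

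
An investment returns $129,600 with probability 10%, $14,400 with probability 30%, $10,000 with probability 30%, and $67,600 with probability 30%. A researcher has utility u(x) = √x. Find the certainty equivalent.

$32,400

E[u] = 0.1·√129600 + 0.3·√14400 + 0.3·√10000 + 0.3·√67600 = 0.1·360 + 0.3·120 + 0.3·100 + 0.3·260 = 180
CE = (180)² = 32400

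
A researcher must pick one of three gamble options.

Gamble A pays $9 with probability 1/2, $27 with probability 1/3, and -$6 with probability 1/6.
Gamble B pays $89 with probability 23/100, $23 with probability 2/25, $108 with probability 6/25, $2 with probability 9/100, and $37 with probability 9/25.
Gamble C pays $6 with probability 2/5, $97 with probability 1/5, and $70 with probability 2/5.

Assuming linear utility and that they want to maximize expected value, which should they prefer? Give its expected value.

Gamble A = 1/2 × 9 + 1/3 × 27 + 1/6 × (-6) = 4.5 + 9 − 1 = 12.5
Gamble B = 23/100 × 89 + 2/25 × 23 + 6/25 × 108 + 9/100 × 2 + 9/25 × 37 = 20.47 + 1.84 + 25.92 + 0.18 + 13.32 = 61.73
Gamble C = 2/5 × 6 + 1/5 × 97 + 2/5 × 70 = 2.4 + 19.4 + 28 = 49.8

Gamble B ($61.73)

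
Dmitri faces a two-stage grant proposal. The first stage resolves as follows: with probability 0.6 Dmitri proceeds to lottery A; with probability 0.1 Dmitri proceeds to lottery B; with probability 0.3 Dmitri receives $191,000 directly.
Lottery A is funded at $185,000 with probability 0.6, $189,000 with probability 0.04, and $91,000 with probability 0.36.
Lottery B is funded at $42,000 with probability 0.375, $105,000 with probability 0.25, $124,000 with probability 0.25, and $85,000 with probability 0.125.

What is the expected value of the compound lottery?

$156,454.50

EV(A) = 0.6 × 185000 + 0.04 × 189000 + 0.36 × 91000 = 111000 + 7560 + 32760 = 151320
EV(B) = 0.375 × 42000 + 0.25 × 105000 + 0.25 × 124000 + 0.125 × 85000 = 15750 + 26250 + 31000 + 10625 = 83625
Branch C: 191000 (certain)
Overall = 0.6 × 151320 + 0.1 × 83625 + 0.3 × 191000 = 90792 + 8362.5 + 57300 = 156454.5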